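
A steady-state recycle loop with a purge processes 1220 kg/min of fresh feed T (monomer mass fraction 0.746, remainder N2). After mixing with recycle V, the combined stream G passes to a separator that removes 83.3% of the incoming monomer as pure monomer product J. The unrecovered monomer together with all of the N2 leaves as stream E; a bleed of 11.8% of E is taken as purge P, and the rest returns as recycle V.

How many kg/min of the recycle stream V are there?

2473 kg/min

N2 enters only via T and leaves only via the purge: 1220×0.254 = 0.118×(N2 in E), and the separator passes all N2, so N2 in G = N2 in E = 2626.1 kg/min.
monomer in G: m_A = 1220×0.746 + (1−0.118)·(1−0.833)·m_A, so m_A = 910.12/0.8527 = 1067.3 kg/min.
E = (1−0.833)×1067.3 + 2626.1 = 2804.3 kg/min.
Recycle V = (1−0.118)×2804.3 = 2473.4 kg/min.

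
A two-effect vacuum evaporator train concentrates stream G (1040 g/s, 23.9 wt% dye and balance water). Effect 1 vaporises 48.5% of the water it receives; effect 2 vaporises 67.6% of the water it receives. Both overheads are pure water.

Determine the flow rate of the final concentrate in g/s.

380.6 g/s

water in feed = 1040×0.761 = 791.44 g/s.
After stage 1: water left = (1−0.485)×791.44 = 407.59; stream total = 656.15 g/s.
After stage 2: water left = (1−0.676)×407.59 = 132.06; final concentrate = 380.62 g/s.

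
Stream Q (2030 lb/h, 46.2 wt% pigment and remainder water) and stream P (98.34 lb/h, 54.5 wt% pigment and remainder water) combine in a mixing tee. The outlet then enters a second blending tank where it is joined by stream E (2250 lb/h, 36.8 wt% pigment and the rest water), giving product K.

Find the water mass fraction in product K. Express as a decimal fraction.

Overall, product flow = 4378.3 lb/h.
water in = 2030×0.538 + 98.34×0.455 + 2250×0.632 = 2558.9 lb/h.
water fraction in K = 0.5844.

0.5844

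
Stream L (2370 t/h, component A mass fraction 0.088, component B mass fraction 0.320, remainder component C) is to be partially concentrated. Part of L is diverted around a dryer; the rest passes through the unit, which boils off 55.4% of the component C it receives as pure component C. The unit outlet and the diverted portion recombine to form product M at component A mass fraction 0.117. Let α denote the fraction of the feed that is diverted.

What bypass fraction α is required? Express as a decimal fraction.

All 2370×0.088 = 208.56 t/h of component A reaches M, so M = 208.56/0.117 = 1782.6 t/h and vapour = 587.44 t/h.
The evaporator receives (1−α)·2370 of feed at 0.592 component C and removes 0.554 of that component C:
0.554×0.592×(1−α)×2370 = 587.44
(1−α) = 587.44/777.28 = 0.7558;  α = 0.2442.

0.244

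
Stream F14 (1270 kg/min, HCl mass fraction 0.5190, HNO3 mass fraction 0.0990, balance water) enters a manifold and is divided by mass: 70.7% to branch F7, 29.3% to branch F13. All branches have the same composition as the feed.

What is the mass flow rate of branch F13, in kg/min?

372.1 kg/min

Branch F13 flow = 0.293×1270 = 372.11 kg/min.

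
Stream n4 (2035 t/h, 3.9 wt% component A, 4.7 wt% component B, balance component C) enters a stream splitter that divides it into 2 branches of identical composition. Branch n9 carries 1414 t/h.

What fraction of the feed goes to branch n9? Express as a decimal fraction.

0.695

Fraction to n9 = 1414/2035 = 0.6948.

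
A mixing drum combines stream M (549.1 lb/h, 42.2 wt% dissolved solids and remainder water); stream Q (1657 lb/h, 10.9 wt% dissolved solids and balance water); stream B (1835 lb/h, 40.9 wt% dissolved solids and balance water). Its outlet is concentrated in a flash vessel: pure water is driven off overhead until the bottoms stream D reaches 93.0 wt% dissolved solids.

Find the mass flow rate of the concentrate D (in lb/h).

dissolved solids entering = 549.1×0.422 + 1657×0.109 + 1835×0.409 = 1162.8 lb/h.
All dissolved solids reports to D, so D = 1162.8/0.930 = 1250.4 lb/h.

1250 lb/h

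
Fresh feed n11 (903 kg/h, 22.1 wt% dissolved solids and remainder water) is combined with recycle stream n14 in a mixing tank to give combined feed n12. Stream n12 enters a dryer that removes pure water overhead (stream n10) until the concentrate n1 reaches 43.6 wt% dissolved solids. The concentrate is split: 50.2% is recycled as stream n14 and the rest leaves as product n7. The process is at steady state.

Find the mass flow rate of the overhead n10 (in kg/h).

Overall dissolved solids balance (none leaves overhead): dissolved solids in fresh feed = dissolved solids in product, i.e. 903×0.221 = (1−0.502)·n1·0.436.
n1 = 199.56/(0.436×0.498) = 919.1 kg/h.
Recycle n14 = 0.502×919.1 = 461.39 kg/h.
Combined feed n12 = 903 + 461.39 = 1364.4 kg/h.
Overhead n10 = n12 − n1 = 1364.4 − 919.1 = 445.29 kg/h.

445.3 kg/h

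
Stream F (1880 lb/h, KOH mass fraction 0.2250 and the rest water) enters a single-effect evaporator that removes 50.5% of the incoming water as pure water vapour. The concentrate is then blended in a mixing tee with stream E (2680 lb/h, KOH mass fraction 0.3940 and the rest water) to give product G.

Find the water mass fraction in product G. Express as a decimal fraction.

Vapour removed = 0.505×0.775×1880 = 735.78 lb/h; concentrate = 1144.2 lb/h.
water reaching the mixer = 721.22 (from concentrate) + 2680×0.606 = 2345.3 lb/h.
Product flow = 1144.2 + 2680 = 3824.2 lb/h; water fraction = 0.6133.

0.6133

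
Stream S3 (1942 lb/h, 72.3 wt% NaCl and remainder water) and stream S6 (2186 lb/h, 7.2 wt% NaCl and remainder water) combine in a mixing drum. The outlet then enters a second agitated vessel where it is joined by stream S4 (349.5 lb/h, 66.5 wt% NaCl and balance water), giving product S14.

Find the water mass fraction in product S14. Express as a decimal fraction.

0.599

Overall, product flow = 4477.5 lb/h.
water in = 1942×0.277 + 2186×0.928 + 349.5×0.335 = 2683.6 lb/h.
water fraction in S14 = 0.599.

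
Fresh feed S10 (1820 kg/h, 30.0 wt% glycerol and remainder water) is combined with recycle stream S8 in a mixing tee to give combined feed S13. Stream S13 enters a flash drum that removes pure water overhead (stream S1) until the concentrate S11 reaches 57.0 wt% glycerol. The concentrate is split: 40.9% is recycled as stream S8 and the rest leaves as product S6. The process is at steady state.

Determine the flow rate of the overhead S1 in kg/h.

Overall glycerol balance (none leaves overhead): glycerol in fresh feed = glycerol in product, i.e. 1820×0.300 = (1−0.409)·S11·0.570.
S11 = 546/(0.570×0.591) = 1620.8 kg/h.
Recycle S8 = 0.409×1620.8 = 662.91 kg/h.
Combined feed S13 = 1820 + 662.91 = 2482.9 kg/h.
Overhead S1 = S13 − S11 = 2482.9 − 1620.8 = 862.11 kg/h.

862.1 kg/h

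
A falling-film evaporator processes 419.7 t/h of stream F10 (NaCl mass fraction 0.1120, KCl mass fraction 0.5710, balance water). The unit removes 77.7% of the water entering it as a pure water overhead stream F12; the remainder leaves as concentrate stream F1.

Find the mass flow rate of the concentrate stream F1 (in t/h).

316.3 t/h

water entering = 419.7×0.317 = 133.04 t/h; overhead removed = 0.777×133.04 = 103.38 t/h.
Concentrate = 419.7 − 103.38 = 316.32 t/h.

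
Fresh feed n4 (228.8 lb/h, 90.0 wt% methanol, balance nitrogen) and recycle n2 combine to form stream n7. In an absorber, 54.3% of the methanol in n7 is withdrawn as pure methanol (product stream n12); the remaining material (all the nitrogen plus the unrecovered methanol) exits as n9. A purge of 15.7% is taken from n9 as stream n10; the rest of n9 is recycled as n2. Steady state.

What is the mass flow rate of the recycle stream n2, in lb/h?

nitrogen enters only via n4 and leaves only via the purge: 228.8×0.100 = 0.157×(nitrogen in n9), and the absorber passes all nitrogen, so nitrogen in n7 = nitrogen in n9 = 145.73 lb/h.
methanol in n7: m_A = 228.8×0.900 + (1−0.157)·(1−0.543)·m_A, so m_A = 205.92/0.6147 = 334.97 lb/h.
n9 = (1−0.543)×334.97 + 145.73 = 298.81 lb/h.
Recycle n2 = (1−0.157)×298.81 = 251.9 lb/h.

251.9 lb/h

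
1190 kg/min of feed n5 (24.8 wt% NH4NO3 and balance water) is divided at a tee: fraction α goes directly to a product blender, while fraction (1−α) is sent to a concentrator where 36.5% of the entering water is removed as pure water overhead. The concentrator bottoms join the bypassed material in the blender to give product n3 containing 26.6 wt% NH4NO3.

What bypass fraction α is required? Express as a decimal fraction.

0.753

All 1190×0.248 = 295.12 kg/min of NH4NO3 reaches n3, so n3 = 295.12/0.266 = 1109.5 kg/min and vapour = 80.526 kg/min.
The evaporator receives (1−α)·1190 of feed at 0.752 water and removes 0.365 of that water:
0.365×0.752×(1−α)×1190 = 80.526
(1−α) = 80.526/326.63 = 0.2465;  α = 0.7535.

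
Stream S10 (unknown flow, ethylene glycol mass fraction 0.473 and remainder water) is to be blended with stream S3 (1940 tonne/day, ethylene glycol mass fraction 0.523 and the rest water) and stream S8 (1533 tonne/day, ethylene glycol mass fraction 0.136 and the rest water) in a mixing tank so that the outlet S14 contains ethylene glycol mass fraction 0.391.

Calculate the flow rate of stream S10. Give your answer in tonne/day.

1644 tonne/day

Let S10 be the unknown flow. Total out = 3473 + S10.
ethylene glycol balance: 1223.1 + 0.473·S10 = 0.391·(3473 + S10)
(0.473 − 0.391)·S10 = 0.391×3473 − 1223.1 = 134.84
S10 = 134.84 / 0.082 = 1644.3 tonne/day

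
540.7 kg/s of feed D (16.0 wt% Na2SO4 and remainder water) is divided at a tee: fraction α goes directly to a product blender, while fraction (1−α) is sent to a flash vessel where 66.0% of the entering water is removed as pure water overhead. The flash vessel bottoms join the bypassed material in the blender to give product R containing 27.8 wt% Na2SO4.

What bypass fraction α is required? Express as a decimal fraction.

0.234

All 540.7×0.160 = 86.512 kg/s of Na2SO4 reaches R, so R = 86.512/0.278 = 311.19 kg/s and vapour = 229.51 kg/s.
The evaporator receives (1−α)·540.7 of feed at 0.840 water and removes 0.660 of that water:
0.660×0.840×(1−α)×540.7 = 229.51
(1−α) = 229.51/299.76 = 0.7656;  α = 0.2344.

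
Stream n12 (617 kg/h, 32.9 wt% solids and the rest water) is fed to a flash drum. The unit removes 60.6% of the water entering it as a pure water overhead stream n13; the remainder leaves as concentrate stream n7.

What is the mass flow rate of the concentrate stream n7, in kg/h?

366.1 kg/h

water entering = 617×0.671 = 414.01 kg/h; overhead removed = 0.606×414.01 = 250.89 kg/h.
Concentrate = 617 − 250.89 = 366.11 kg/h.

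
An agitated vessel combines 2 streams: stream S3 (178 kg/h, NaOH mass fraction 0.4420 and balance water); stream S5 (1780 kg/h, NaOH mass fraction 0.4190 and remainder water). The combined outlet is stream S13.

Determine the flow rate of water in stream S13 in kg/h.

water out = water in = 178×0.558 + 1780×0.581 = 1133.5 kg/h.

1134 kg/h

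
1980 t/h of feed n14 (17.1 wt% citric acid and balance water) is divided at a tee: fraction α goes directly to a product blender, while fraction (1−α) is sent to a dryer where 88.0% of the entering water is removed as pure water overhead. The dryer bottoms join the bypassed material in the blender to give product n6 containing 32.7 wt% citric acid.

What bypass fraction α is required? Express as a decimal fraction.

0.346

All 1980×0.171 = 338.58 t/h of citric acid reaches n6, so n6 = 338.58/0.327 = 1035.4 t/h and vapour = 944.59 t/h.
The evaporator receives (1−α)·1980 of feed at 0.829 water and removes 0.880 of that water:
0.880×0.829×(1−α)×1980 = 944.59
(1−α) = 944.59/1444.4 = 0.6539;  α = 0.3461.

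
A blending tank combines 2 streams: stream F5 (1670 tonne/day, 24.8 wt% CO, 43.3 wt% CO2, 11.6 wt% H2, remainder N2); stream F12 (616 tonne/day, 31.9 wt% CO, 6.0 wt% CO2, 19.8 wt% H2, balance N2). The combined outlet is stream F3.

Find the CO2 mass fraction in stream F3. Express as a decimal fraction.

Total flow out = 1670 + 616 = 2286 tonne/day.
CO2 in = 1670×0.433 + 616×0.060 = 760.07 tonne/day.
CO2 mass fraction in F3 = 760.07/2286 = 0.332.

0.332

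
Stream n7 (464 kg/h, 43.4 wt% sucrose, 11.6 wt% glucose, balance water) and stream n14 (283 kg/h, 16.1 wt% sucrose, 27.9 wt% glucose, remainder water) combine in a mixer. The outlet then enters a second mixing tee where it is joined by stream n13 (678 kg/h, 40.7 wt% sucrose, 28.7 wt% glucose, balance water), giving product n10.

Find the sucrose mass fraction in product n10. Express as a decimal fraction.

0.3669

Overall, product flow = 1425 kg/h.
sucrose in = 464×0.434 + 283×0.161 + 678×0.407 = 522.88 kg/h.
sucrose fraction in n10 = 0.3669.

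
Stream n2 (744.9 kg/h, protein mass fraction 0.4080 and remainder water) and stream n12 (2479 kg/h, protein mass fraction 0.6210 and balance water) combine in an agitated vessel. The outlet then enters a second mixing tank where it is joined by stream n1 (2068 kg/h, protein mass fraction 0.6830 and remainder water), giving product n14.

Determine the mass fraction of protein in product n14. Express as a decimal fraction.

0.6152

Overall, product flow = 5291.9 kg/h.
protein in = 744.9×0.408 + 2479×0.621 + 2068×0.683 = 3255.8 kg/h.
protein fraction in n14 = 0.6152.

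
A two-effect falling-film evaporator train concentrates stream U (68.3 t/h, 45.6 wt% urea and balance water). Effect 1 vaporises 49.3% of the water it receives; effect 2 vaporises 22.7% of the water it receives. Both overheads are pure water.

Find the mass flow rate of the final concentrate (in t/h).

45.71 t/h

water in feed = 68.3×0.544 = 37.155 t/h.
After stage 1: water left = (1−0.493)×37.155 = 18.838; stream total = 49.982 t/h.
After stage 2: water left = (1−0.227)×18.838 = 14.562; final concentrate = 45.706 t/h.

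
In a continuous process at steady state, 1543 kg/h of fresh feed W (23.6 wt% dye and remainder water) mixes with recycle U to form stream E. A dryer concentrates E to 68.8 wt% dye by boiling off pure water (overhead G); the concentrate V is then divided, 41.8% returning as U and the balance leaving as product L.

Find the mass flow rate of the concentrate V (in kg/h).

909.4 kg/h

Overall dye balance (none leaves overhead): dye in fresh feed = dye in product, i.e. 1543×0.236 = (1−0.418)·V·0.688.
V = 364.15/(0.688×0.582) = 909.42 kg/h.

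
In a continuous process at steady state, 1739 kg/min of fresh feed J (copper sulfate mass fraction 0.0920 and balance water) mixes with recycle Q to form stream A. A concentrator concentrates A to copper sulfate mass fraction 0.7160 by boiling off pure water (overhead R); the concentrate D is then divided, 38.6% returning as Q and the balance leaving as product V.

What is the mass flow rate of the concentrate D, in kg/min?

Overall copper sulfate balance (none leaves overhead): copper sulfate in fresh feed = copper sulfate in product, i.e. 1739×0.092 = (1−0.386)·D·0.716.
D = 159.99/(0.716×0.614) = 363.92 kg/min.

363.9 kg/min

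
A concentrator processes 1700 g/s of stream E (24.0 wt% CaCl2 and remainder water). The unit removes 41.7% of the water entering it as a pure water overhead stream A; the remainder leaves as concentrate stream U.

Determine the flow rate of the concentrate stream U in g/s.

water entering = 1700×0.760 = 1292 g/s; overhead removed = 0.417×1292 = 538.76 g/s.
Concentrate = 1700 − 538.76 = 1161.2 g/s.

1161 g/s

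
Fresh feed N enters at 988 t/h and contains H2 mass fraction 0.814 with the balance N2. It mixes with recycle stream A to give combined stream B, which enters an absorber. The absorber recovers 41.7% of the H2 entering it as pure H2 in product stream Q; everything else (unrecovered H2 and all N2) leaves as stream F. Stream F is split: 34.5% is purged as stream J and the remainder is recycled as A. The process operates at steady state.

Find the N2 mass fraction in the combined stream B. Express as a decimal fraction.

0.290

N2 enters only via N and leaves only via the purge: 988×0.186 = 0.345×(N2 in F), and the absorber passes all N2, so N2 in B = N2 in F = 532.66 t/h.
H2 in B: m_A = 988×0.814 + (1−0.345)·(1−0.417)·m_A, so m_A = 804.23/0.6181 = 1301.1 t/h.
B = 1301.1 + 532.66 = 1833.7 t/h.
N2 fraction in B = 532.66/1833.7 = 0.290.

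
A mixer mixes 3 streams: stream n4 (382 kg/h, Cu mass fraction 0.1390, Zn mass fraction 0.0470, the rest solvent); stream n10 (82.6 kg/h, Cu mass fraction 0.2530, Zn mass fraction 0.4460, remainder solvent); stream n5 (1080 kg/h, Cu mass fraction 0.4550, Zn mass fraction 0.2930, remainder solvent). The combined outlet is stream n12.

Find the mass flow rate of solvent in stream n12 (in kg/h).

solvent out = solvent in = 382×0.814 + 82.6×0.301 + 1080×0.252 = 607.97 kg/h.

608 kg/h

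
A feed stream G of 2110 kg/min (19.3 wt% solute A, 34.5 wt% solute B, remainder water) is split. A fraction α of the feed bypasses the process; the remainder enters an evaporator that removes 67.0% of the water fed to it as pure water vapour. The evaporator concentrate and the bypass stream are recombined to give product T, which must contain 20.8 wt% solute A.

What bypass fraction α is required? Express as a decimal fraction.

0.767

All 2110×0.193 = 407.23 kg/min of solute A reaches T, so T = 407.23/0.208 = 1957.8 kg/min and vapour = 152.16 kg/min.
The evaporator receives (1−α)·2110 of feed at 0.462 water and removes 0.670 of that water:
0.670×0.462×(1−α)×2110 = 152.16
(1−α) = 152.16/653.13 = 0.2330;  α = 0.7670.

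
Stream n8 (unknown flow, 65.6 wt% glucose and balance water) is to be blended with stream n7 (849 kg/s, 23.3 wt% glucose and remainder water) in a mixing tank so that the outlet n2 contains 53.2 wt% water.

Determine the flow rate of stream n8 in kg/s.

1061 kg/s

Let n8 be the unknown flow. Total out = 849 + n8.
water balance: 651.18 + 0.344·n8 = 0.532·(849 + n8)
(0.344 − 0.532)·n8 = 0.532×849 − 651.18 = -199.51
n8 = -199.51 / -0.188 = 1061.2 kg/s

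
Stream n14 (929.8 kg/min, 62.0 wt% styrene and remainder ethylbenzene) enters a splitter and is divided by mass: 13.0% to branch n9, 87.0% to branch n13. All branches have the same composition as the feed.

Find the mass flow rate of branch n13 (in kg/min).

808.9 kg/min

Branch n13 flow = 0.870×929.8 = 808.93 kg/min.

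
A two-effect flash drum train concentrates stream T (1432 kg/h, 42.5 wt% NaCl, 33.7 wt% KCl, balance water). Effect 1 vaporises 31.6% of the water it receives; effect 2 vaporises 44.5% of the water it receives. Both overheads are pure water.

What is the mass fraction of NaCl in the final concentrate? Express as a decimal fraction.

water in feed = 1432×0.238 = 340.82 kg/h.
After stage 1: water left = (1−0.316)×340.82 = 233.12; stream total = 1324.3 kg/h.
After stage 2: water left = (1−0.445)×233.12 = 129.38; final concentrate = 1220.6 kg/h.
NaCl fraction = 608.6/1220.6 = 0.4986.

0.4986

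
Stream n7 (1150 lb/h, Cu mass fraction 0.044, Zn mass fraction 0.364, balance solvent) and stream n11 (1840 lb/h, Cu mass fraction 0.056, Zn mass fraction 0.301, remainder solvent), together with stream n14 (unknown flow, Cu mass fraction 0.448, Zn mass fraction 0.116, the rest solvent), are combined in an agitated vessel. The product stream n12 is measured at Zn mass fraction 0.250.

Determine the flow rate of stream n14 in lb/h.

1679 lb/h

Let n14 be the unknown flow. Total out = 2990 + n14.
Zn balance: 972.44 + 0.116·n14 = 0.250·(2990 + n14)
(0.116 − 0.250)·n14 = 0.250×2990 − 972.44 = -224.94
n14 = -224.94 / -0.134 = 1678.7 lb/h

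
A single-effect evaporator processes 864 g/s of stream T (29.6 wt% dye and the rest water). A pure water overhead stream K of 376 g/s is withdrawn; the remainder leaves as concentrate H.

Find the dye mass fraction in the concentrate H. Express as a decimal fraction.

dye is not removed: 864×0.296 = 255.74 g/s of dye enters H.
Concentrate = 864 − 376 = 488 g/s.
Mass fraction = 255.74/488 = 0.524.

0.524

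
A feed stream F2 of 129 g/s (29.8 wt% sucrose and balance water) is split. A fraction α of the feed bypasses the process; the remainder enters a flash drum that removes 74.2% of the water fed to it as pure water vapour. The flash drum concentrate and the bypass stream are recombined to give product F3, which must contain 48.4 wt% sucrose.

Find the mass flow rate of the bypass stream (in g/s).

33.83 g/s

All 129×0.298 = 38.442 g/s of sucrose reaches F3, so F3 = 38.442/0.484 = 79.426 g/s and vapour = 49.574 g/s.
The evaporator receives (1−α)·129 of feed at 0.702 water and removes 0.742 of that water:
0.742×0.702×(1−α)×129 = 49.574
(1−α) = 49.574/67.194 = 0.7378;  α = 0.2622.
Bypass flow = 0.2622×129 = 33.826 g/s.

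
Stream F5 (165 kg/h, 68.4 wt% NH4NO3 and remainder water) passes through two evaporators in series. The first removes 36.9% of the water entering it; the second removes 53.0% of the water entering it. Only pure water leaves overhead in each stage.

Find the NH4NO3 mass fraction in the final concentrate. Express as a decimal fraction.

water in feed = 165×0.316 = 52.14 kg/h.
After stage 1: water left = (1−0.369)×52.14 = 32.9; stream total = 145.76 kg/h.
After stage 2: water left = (1−0.530)×32.9 = 15.463; final concentrate = 128.32 kg/h.
NH4NO3 fraction = 112.86/128.32 = 0.879.

0.879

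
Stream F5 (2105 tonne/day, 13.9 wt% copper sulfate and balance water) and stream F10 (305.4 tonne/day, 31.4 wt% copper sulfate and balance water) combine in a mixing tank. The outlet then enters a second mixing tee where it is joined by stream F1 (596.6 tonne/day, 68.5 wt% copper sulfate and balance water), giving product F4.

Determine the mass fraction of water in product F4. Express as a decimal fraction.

0.7349

Overall, product flow = 3007 tonne/day.
water in = 2105×0.861 + 305.4×0.686 + 596.6×0.315 = 2209.8 tonne/day.
water fraction in F4 = 0.7349.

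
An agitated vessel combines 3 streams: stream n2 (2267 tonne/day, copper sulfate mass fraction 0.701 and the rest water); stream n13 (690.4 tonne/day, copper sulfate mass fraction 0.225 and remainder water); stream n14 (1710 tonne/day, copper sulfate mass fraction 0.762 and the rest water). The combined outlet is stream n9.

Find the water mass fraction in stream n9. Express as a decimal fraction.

0.347

Total flow out = 2267 + 690.4 + 1710 = 4667.4 tonne/day.
water in = 2267×0.299 + 690.4×0.775 + 1710×0.238 = 1619.9 tonne/day.
water mass fraction in n9 = 1619.9/4667.4 = 0.347.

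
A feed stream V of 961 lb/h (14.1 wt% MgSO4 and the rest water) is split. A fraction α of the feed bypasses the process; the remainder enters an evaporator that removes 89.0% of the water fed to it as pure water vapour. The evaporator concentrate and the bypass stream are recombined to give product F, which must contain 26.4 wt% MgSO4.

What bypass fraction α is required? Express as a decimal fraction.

All 961×0.141 = 135.5 lb/h of MgSO4 reaches F, so F = 135.5/0.264 = 513.26 lb/h and vapour = 447.74 lb/h.
The evaporator receives (1−α)·961 of feed at 0.859 water and removes 0.890 of that water:
0.890×0.859×(1−α)×961 = 447.74
(1−α) = 447.74/734.69 = 0.6094;  α = 0.3906.

0.391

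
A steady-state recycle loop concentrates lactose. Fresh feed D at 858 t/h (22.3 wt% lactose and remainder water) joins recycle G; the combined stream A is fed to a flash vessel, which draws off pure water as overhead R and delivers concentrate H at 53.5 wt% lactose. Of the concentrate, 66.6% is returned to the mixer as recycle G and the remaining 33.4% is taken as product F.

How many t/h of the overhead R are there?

Overall lactose balance (none leaves overhead): lactose in fresh feed = lactose in product, i.e. 858×0.223 = (1−0.666)·H·0.535.
H = 191.33/(0.535×0.334) = 1070.8 t/h.
Recycle G = 0.666×1070.8 = 713.13 t/h.
Combined feed A = 858 + 713.13 = 1571.1 t/h.
Overhead R = A − H = 1571.1 − 1070.8 = 500.37 t/h.

500.4 t/h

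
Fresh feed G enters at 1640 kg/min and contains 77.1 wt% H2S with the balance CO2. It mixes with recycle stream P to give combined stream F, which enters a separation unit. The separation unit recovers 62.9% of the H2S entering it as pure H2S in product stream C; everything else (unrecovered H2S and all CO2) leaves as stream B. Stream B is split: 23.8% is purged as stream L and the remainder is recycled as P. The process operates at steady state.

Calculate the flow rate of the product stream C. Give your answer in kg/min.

H2S in F: m_A = 1640×0.771 + (1−0.238)·(1−0.629)·m_A, so m_A = 1264.4/0.7173 = 1762.8 kg/min.
Product C = 0.629×1762.8 = 1108.8 kg/min.

1109 kg/min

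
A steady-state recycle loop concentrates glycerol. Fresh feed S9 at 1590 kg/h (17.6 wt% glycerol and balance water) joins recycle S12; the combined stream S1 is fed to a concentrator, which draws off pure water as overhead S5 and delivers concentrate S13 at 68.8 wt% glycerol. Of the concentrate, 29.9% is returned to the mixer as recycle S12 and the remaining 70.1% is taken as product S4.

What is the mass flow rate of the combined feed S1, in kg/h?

1763 kg/h

Overall glycerol balance (none leaves overhead): glycerol in fresh feed = glycerol in product, i.e. 1590×0.176 = (1−0.299)·S13·0.688.
S13 = 279.84/(0.688×0.701) = 580.23 kg/h.
Recycle S12 = 0.299×580.23 = 173.49 kg/h.
Combined feed S1 = 1590 + 173.49 = 1763.5 kg/h.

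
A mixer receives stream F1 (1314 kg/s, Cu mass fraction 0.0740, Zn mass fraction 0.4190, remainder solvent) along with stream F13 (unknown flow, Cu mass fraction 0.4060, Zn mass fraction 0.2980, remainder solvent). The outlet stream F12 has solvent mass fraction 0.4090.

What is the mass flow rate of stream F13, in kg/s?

Let F13 be the unknown flow. Total out = 1314 + F13.
solvent balance: 666.2 + 0.296·F13 = 0.409·(1314 + F13)
(0.296 − 0.409)·F13 = 0.409×1314 − 666.2 = -128.77
F13 = -128.77 / -0.113 = 1139.6 kg/s

1140 kg/s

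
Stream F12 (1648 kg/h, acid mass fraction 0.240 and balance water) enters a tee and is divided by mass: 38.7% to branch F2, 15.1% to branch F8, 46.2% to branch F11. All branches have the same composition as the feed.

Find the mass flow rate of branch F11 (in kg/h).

Branch F11 flow = 0.462×1648 = 761.38 kg/h.

761.4 kg/h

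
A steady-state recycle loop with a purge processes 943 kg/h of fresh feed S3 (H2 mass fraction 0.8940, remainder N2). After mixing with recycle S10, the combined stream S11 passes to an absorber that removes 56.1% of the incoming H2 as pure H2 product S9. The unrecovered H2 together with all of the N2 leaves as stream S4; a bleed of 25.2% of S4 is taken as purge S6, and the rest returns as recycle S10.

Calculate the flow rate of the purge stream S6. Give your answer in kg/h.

238.8 kg/h

N2 enters only via S3 and leaves only via the purge: 943×0.106 = 0.252×(N2 in S4), and the absorber passes all N2, so N2 in S11 = N2 in S4 = 396.66 kg/h.
H2 in S11: m_A = 943×0.894 + (1−0.252)·(1−0.561)·m_A, so m_A = 843.04/0.6716 = 1255.2 kg/h.
S4 = (1−0.561)×1255.2 + 396.66 = 947.7 kg/h.
Purge S6 = 0.252×947.7 = 238.82 kg/h.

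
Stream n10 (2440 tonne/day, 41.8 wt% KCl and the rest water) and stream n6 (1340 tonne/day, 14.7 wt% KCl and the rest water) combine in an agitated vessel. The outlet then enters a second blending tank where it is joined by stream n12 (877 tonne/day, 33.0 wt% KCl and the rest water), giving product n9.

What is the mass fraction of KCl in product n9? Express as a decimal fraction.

0.323

Overall, product flow = 4657 tonne/day.
KCl in = 2440×0.418 + 1340×0.147 + 877×0.330 = 1506.3 tonne/day.
KCl fraction in n9 = 0.323.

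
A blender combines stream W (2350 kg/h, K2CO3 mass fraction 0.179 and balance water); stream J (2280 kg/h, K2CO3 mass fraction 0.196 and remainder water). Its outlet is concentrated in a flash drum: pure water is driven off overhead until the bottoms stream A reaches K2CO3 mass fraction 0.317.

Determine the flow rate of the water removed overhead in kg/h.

1893 kg/h

K2CO3 entering = 2350×0.179 + 2280×0.196 = 867.53 kg/h.
All K2CO3 reports to A, so A = 867.53/0.317 = 2736.7 kg/h.
Total feed = 4630 kg/h; overhead = 4630 − 2736.7 = 1893.3 kg/h.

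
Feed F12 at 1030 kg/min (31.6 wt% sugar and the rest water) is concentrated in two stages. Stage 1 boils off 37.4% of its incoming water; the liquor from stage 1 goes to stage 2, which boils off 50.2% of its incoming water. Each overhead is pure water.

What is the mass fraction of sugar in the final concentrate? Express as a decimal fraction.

0.597

water in feed = 1030×0.684 = 704.52 kg/min.
After stage 1: water left = (1−0.374)×704.52 = 441.03; stream total = 766.51 kg/min.
After stage 2: water left = (1−0.502)×441.03 = 219.63; final concentrate = 545.11 kg/min.
sugar fraction = 325.48/545.11 = 0.597.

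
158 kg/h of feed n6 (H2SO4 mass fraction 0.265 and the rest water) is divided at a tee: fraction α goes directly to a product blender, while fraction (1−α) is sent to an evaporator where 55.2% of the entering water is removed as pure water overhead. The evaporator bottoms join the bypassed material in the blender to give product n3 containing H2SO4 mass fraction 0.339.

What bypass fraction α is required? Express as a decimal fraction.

0.462

All 158×0.265 = 41.87 kg/h of H2SO4 reaches n3, so n3 = 41.87/0.339 = 123.51 kg/h and vapour = 34.49 kg/h.
The evaporator receives (1−α)·158 of feed at 0.735 water and removes 0.552 of that water:
0.552×0.735×(1−α)×158 = 34.49
(1−α) = 34.49/64.104 = 0.5380;  α = 0.4620.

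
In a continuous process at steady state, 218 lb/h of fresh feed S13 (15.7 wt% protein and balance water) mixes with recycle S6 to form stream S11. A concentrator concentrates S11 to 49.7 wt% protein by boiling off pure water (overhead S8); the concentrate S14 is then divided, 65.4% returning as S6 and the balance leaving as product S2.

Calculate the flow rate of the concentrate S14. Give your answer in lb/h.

Overall protein balance (none leaves overhead): protein in fresh feed = protein in product, i.e. 218×0.157 = (1−0.654)·S14·0.497.
S14 = 34.226/(0.497×0.346) = 199.03 lb/h.

199 lb/h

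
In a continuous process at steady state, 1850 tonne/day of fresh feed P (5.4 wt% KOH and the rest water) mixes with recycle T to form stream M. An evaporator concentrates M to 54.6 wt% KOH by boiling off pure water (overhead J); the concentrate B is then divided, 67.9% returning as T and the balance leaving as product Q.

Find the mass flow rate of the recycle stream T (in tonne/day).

387 tonne/day

Overall KOH balance (none leaves overhead): KOH in fresh feed = KOH in product, i.e. 1850×0.054 = (1−0.679)·B·0.546.
B = 99.9/(0.546×0.321) = 569.99 tonne/day.
Recycle T = 0.679×569.99 = 387.02 tonne/day.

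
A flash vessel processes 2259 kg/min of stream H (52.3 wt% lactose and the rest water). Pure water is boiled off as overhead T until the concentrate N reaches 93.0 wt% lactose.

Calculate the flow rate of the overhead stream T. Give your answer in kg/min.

988.6 kg/min

lactose is conserved: 2259×0.523 = 1181.5 kg/min all reports to the concentrate.
Concentrate = 1181.5/(target fraction) = 1270.4 kg/min.
Overhead = 2259 − 1270.4 = 988.62 kg/min.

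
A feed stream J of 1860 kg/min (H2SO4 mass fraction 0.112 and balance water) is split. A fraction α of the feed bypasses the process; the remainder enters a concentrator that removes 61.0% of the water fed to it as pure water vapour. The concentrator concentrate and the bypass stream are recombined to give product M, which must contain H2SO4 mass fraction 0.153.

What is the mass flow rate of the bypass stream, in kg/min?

All 1860×0.112 = 208.32 kg/min of H2SO4 reaches M, so M = 208.32/0.153 = 1361.6 kg/min and vapour = 498.43 kg/min.
The evaporator receives (1−α)·1860 of feed at 0.888 water and removes 0.610 of that water:
0.610×0.888×(1−α)×1860 = 498.43
(1−α) = 498.43/1007.5 = 0.4947;  α = 0.5053.
Bypass flow = 0.5053×1860 = 939.84 kg/min.

939.8 kg/min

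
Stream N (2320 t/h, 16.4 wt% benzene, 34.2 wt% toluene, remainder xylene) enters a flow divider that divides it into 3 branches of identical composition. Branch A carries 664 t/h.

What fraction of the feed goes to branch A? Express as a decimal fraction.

Fraction to A = 664/2320 = 0.2862.

0.286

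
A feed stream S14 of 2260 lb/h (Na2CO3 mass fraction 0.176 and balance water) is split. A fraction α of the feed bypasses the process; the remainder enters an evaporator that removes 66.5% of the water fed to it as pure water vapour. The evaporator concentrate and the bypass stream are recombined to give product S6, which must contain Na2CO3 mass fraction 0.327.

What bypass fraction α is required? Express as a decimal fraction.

All 2260×0.176 = 397.76 lb/h of Na2CO3 reaches S6, so S6 = 397.76/0.327 = 1216.4 lb/h and vapour = 1043.6 lb/h.
The evaporator receives (1−α)·2260 of feed at 0.824 water and removes 0.665 of that water:
0.665×0.824×(1−α)×2260 = 1043.6
(1−α) = 1043.6/1238.4 = 0.8427;  α = 0.1573.

0.157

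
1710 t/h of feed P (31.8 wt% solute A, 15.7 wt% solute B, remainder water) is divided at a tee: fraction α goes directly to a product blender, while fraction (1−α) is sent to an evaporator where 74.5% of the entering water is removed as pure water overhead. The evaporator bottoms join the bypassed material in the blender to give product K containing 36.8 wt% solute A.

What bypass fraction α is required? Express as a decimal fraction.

0.653

All 1710×0.318 = 543.78 t/h of solute A reaches K, so K = 543.78/0.368 = 1477.7 t/h and vapour = 232.34 t/h.
The evaporator receives (1−α)·1710 of feed at 0.525 water and removes 0.745 of that water:
0.745×0.525×(1−α)×1710 = 232.34
(1−α) = 232.34/668.82 = 0.3474;  α = 0.6526.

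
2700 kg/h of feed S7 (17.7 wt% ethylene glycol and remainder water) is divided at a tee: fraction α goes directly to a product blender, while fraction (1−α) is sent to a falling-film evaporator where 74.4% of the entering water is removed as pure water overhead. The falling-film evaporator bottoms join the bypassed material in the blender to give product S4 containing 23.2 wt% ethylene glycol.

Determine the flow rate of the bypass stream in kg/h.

1655 kg/h

All 2700×0.177 = 477.9 kg/h of ethylene glycol reaches S4, so S4 = 477.9/0.232 = 2059.9 kg/h and vapour = 640.09 kg/h.
The evaporator receives (1−α)·2700 of feed at 0.823 water and removes 0.744 of that water:
0.744×0.823×(1−α)×2700 = 640.09
(1−α) = 640.09/1653.2 = 0.3872;  α = 0.6128.
Bypass flow = 0.6128×2700 = 1654.6 kg/h.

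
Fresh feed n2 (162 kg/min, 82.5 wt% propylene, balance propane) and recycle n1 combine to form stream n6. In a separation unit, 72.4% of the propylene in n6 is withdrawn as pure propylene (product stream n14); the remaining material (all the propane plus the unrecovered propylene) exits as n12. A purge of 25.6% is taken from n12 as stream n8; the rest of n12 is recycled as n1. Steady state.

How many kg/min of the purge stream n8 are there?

40.23 kg/min

propane enters only via n2 and leaves only via the purge: 162×0.175 = 0.256×(propane in n12), and the separation unit passes all propane, so propane in n6 = propane in n12 = 110.74 kg/min.
propylene in n6: m_A = 162×0.825 + (1−0.256)·(1−0.724)·m_A, so m_A = 133.65/0.7947 = 168.19 kg/min.
n12 = (1−0.724)×168.19 + 110.74 = 157.16 kg/min.
Purge n8 = 0.256×157.16 = 40.233 kg/min.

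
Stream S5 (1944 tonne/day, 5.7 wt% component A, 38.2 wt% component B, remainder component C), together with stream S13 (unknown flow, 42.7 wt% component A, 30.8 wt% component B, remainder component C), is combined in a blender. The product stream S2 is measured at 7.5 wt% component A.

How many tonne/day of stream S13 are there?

Let S13 be the unknown flow. Total out = 1944 + S13.
component A balance: 110.81 + 0.427·S13 = 0.075·(1944 + S13)
(0.427 − 0.075)·S13 = 0.075×1944 − 110.81 = 34.992
S13 = 34.992 / 0.352 = 99.409 tonne/day

99.41 tonne/day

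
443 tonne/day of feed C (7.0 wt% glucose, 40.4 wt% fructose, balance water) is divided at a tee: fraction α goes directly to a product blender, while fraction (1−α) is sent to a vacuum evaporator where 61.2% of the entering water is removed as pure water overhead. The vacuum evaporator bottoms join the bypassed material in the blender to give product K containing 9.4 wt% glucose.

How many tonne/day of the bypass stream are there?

91.64 tonne/day

All 443×0.070 = 31.01 tonne/day of glucose reaches K, so K = 31.01/0.094 = 329.89 tonne/day and vapour = 113.11 tonne/day.
The evaporator receives (1−α)·443 of feed at 0.526 water and removes 0.612 of that water:
0.612×0.526×(1−α)×443 = 113.11
(1−α) = 113.11/142.61 = 0.7931;  α = 0.2069.
Bypass flow = 0.2069×443 = 91.642 tonne/day.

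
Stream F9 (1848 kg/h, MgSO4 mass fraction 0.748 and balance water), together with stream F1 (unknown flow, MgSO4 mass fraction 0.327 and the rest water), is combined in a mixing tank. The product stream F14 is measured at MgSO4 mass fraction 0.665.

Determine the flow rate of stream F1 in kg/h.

453.8 kg/h

Let F1 be the unknown flow. Total out = 1848 + F1.
MgSO4 balance: 1382.3 + 0.327·F1 = 0.665·(1848 + F1)
(0.327 − 0.665)·F1 = 0.665×1848 − 1382.3 = -153.38
F1 = -153.38 / -0.338 = 453.8 kg/h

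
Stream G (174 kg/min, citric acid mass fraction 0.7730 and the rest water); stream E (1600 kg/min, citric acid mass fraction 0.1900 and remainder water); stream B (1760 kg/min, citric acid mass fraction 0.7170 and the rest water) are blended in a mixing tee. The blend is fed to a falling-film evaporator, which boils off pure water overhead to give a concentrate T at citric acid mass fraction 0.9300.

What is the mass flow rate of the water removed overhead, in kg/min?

citric acid entering = 174×0.773 + 1600×0.190 + 1760×0.717 = 1700.4 kg/min.
All citric acid reports to T, so T = 1700.4/0.930 = 1828.4 kg/min.
Total feed = 3534 kg/min; overhead = 3534 − 1828.4 = 1705.6 kg/min.

1706 kg/min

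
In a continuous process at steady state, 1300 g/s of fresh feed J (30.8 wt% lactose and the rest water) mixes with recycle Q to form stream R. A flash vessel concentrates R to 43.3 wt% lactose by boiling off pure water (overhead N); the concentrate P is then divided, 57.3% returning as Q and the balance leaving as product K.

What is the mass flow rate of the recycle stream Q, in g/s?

1241 g/s

Overall lactose balance (none leaves overhead): lactose in fresh feed = lactose in product, i.e. 1300×0.308 = (1−0.573)·P·0.433.
P = 400.4/(0.433×0.427) = 2165.6 g/s.
Recycle Q = 0.573×2165.6 = 1240.9 g/s.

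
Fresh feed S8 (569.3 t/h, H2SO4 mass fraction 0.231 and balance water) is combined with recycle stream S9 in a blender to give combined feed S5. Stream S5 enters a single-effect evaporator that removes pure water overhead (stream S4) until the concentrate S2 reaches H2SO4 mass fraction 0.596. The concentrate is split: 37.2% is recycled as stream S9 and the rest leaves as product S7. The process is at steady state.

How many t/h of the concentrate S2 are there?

Overall H2SO4 balance (none leaves overhead): H2SO4 in fresh feed = H2SO4 in product, i.e. 569.3×0.231 = (1−0.372)·S2·0.596.
S2 = 131.51/(0.596×0.628) = 351.36 t/h.

351.4 t/h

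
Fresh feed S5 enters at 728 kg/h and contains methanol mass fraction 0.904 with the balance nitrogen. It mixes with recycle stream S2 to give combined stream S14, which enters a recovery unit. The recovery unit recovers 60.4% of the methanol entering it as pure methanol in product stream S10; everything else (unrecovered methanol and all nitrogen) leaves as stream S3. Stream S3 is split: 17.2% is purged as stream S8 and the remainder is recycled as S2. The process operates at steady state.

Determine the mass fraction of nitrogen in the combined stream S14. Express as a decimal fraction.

nitrogen enters only via S5 and leaves only via the purge: 728×0.096 = 0.172×(nitrogen in S3), and the recovery unit passes all nitrogen, so nitrogen in S14 = nitrogen in S3 = 406.33 kg/h.
methanol in S14: m_A = 728×0.904 + (1−0.172)·(1−0.604)·m_A, so m_A = 658.11/0.6721 = 979.17 kg/h.
S14 = 979.17 + 406.33 = 1385.5 kg/h.
nitrogen fraction in S14 = 406.33/1385.5 = 0.293.

0.293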